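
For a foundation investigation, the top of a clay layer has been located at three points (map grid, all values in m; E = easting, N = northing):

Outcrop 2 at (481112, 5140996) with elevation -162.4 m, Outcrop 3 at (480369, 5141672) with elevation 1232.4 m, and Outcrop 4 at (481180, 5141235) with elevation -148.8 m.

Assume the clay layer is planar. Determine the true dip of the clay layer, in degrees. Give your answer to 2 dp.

Let the plane be z = a·E + b·N + c.
Outcrop 3−Outcrop 2: −743a + 676b = 1394.8;  Outcrop 4−Outcrop 2: 68a + 239b = 13.6.
Solving gives a = −1.45010, b = 0.46949.
Gradient magnitude |∇z| = √(a² + b²) = √(2.10280 + 0.22042) = 1.52421.
True dip = arctan(1.52421) = 56.73°, dipping toward ESE (azimuth ≈ 108°).

56.73°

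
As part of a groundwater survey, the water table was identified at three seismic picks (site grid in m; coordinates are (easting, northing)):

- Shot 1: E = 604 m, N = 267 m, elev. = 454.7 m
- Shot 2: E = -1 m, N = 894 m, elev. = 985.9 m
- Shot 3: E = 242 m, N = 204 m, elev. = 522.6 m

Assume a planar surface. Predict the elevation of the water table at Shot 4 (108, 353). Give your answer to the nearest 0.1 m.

Two edge vectors: Shot 1→Shot 2 = (-605, 627, 531.2), Shot 1→Shot 3 = (-362, -63, 67.9).
Normal n = (Shot 1→Shot 2) × (Shot 1→Shot 3) = (76038.9, -151214.9, 265089).
So ∂z/∂E = −n_x/n_z = −0.28684 and ∂z/∂N = −n_y/n_z = 0.57043.
Intercept c from Shot 1: 454.7 + 173.25 − 152.30 = 475.65.
At (108, 353): z = −31.0 + 201.4 + 475.65 = 646.0 m.

646.0 m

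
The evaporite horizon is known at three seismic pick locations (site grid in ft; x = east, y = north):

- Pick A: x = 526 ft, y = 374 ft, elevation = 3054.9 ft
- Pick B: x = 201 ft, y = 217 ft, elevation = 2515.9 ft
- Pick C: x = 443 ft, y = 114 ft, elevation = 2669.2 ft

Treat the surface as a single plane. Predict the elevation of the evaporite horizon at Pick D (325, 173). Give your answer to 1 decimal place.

2604.4 ft

Let the plane be z = a·x + b·y + c.
Pick B−Pick A: −325a − 157b = −539;  Pick C−Pick A: −83a − 260b = −385.7.
Solving gives a = 1.11356, b = 1.12798.
Then c = 3054.9 − a·526 − b·374 = 2047.30.
At (325, 173): z = 361.9 + 195.1 + 2047.30 = 2604.4 ft.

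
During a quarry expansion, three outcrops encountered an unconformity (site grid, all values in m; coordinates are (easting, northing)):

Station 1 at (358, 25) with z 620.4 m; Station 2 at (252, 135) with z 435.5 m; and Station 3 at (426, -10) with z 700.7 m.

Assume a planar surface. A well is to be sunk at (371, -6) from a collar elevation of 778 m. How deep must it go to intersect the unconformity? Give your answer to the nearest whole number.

Let the plane be z = a·E + b·N + c.
Station 2−Station 1: −106a + 110b = −184.9;  Station 3−Station 1: 68a − 35b = 80.3.
Solving gives a = 0.62639, b = −1.07729.
Then c = 620.4 − a·358 − b·25 = 423.08.
At (371, -6): z_contact = 232.4 + 6.5 + 423.08 = 661.9 m.
Depth below ground = 778 − 661.9 = 116 m.

116 m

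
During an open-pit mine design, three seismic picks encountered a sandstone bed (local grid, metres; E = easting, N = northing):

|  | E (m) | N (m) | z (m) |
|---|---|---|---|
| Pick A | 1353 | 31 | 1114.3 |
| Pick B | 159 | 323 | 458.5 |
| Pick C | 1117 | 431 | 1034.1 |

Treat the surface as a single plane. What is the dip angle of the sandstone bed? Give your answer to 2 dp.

Two edge vectors: Pick A→Pick B = (-1194, 292, -655.8), Pick A→Pick C = (-236, 400, -80.2).
Normal n = (Pick A→Pick B) × (Pick A→Pick C) = (238901.6, 59010, -408688).
So ∂z/∂E = −n_x/n_z = 0.58456 and ∂z/∂N = −n_y/n_z = 0.14439.
Gradient magnitude |∇z| = √(a² + b²) = √(0.34171 + 0.02085) = 0.60213.
True dip = arctan(0.60213) = 31.05°, dipping toward WSW (azimuth ≈ 256°).

31.05°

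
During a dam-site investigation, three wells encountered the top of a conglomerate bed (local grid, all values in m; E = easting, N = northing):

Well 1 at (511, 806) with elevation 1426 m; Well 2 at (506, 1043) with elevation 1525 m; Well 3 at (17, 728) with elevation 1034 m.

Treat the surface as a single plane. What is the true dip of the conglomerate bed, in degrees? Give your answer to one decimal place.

Two edge vectors: Well 1→Well 2 = (-5, 237, 99), Well 1→Well 3 = (-494, -78, -392).
Normal n = (Well 1→Well 2) × (Well 1→Well 3) = (-85182, -50866, 117468).
So ∂z/∂E = −n_x/n_z = 0.72515 and ∂z/∂N = −n_y/n_z = 0.43302.
Gradient magnitude |∇z| = √(a² + b²) = √(0.52584 + 0.18751) = 0.84460.
True dip = arctan(0.84460) = 40.2°, dipping toward WSW (azimuth ≈ 239°).

40.2°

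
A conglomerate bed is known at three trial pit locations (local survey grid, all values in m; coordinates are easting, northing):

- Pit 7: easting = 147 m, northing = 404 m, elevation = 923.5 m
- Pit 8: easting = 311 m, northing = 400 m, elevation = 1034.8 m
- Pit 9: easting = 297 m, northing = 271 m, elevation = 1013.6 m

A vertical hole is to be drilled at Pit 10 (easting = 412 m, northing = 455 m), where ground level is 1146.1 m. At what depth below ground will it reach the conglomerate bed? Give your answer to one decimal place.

Two edge vectors: Pit 7→Pit 8 = (164, -4, 111.3), Pit 7→Pit 9 = (150, -133, 90.1).
Normal n = (Pit 7→Pit 8) × (Pit 7→Pit 9) = (14442.5, 1918.6, -21212).
So ∂z/∂easting = −n_x/n_z = 0.68086 and ∂z/∂northing = −n_y/n_z = 0.09045.
Intercept c from Pit 7: 923.5 − 100.09 − 36.54 = 786.87.
At (412, 455): z_contact = 280.52 + 41.15 + 786.87 = 1108.54 m.
Depth below ground = 1146.1 − 1108.54 = 37.6 m.

37.6 m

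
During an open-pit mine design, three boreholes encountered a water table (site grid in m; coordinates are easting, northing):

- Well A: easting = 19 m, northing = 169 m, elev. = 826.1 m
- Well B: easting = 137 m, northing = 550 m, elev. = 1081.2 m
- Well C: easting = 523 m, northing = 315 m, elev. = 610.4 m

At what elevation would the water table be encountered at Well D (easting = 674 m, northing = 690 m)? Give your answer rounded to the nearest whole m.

838 m

Two edge vectors: Well A→Well B = (118, 381, 255.1), Well A→Well C = (504, 146, -215.7).
Normal n = (Well A→Well B) × (Well A→Well C) = (-119426.3, 154023, -174796).
So ∂z/∂easting = −n_x/n_z = −0.68323 and ∂z/∂northing = −n_y/n_z = 0.88116.
Intercept c from Well A: 826.1 + 12.98 − 148.92 = 690.17.
At (674, 690): z = −460.5 + 608.0 + 690.17 = 837.7 m.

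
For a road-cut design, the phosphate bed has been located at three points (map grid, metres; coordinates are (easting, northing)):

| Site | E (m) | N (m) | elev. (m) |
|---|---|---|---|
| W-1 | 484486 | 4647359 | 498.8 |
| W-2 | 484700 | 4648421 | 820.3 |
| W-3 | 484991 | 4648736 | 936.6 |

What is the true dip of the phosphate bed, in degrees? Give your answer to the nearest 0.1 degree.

Two edge vectors: W-1→W-2 = (214, 1062, 321.5), W-1→W-3 = (505, 1377, 437.8).
Normal n = (W-1→W-2) × (W-1→W-3) = (22238.1, 68668.3, -241632).
So ∂z/∂E = −n_x/n_z = 0.09203 and ∂z/∂N = −n_y/n_z = 0.28419.
Gradient magnitude |∇z| = √(a² + b²) = √(0.00847 + 0.08076) = 0.29872.
True dip = arctan(0.29872) = 16.6°, dipping toward SSW (azimuth ≈ 198°).

16.6°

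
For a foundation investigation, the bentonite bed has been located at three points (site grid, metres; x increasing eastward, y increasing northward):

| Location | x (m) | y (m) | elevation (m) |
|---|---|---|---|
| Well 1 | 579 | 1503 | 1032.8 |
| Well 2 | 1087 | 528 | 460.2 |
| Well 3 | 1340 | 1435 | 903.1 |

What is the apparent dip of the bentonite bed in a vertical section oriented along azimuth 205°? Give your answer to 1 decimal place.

Two edge vectors: Well 1→Well 2 = (508, -975, -572.6), Well 1→Well 3 = (761, -68, -129.7).
Normal n = (Well 1→Well 2) × (Well 1→Well 3) = (87520.7, -369861, 707431).
So ∂z/∂x = −n_x/n_z = −0.12372 and ∂z/∂y = −n_y/n_z = 0.52282.
Unit vector along 205° is (sin 205°, cos 205°) = (-0.4226, -0.9063).
Slope in that direction = a·(-0.4226) + b·(-0.9063) = −0.42155.
Apparent dip = arctan|0.42155| = 22.9° (true dip is 28.2°, so apparent ≤ true as expected).

22.9°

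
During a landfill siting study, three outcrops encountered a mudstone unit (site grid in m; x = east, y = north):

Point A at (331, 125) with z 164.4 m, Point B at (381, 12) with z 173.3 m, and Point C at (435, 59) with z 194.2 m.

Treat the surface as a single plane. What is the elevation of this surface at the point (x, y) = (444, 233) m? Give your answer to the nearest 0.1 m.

208.8 m

Two edge vectors: Point A→Point B = (50, -113, 8.9), Point A→Point C = (104, -66, 29.8).
Normal n = (Point A→Point B) × (Point A→Point C) = (-2780, -564.4, 8452).
So ∂z/∂x = −n_x/n_z = 0.32892 and ∂z/∂y = −n_y/n_z = 0.06678.
Intercept c from Point A: 164.4 − 108.87 − 8.35 = 47.18.
At (444, 233): z = 146.0 + 15.6 + 47.18 = 208.8 m.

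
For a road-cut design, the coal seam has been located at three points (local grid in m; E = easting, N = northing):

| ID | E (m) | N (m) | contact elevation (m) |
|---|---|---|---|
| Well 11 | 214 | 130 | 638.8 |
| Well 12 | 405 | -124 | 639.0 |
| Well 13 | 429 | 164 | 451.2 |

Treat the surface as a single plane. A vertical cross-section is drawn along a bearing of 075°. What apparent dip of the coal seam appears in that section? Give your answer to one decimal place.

Two edge vectors: Well 11→Well 12 = (191, -254, 0.2), Well 11→Well 13 = (215, 34, -187.6).
Normal n = (Well 11→Well 12) × (Well 11→Well 13) = (47643.6, 35874.6, 61104).
So ∂z/∂E = −n_x/n_z = −0.77971 and ∂z/∂N = −n_y/n_z = −0.58711.
Unit vector along 075° is (sin 75°, cos 75°) = (0.9659, 0.2588).
Slope in that direction = a·(0.9659) + b·(0.2588) = −0.90510.
Apparent dip = arctan|0.90510| = 42.1° (true dip is 44.3°, so apparent ≤ true as expected).

42.1°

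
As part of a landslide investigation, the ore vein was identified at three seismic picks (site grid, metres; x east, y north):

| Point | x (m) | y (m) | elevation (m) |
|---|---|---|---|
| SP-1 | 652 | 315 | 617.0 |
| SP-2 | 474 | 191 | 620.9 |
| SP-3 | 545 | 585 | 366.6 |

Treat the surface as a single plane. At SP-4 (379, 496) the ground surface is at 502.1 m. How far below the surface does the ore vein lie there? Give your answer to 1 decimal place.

151.4 m

Let the plane be z = a·x + b·y + c.
SP-2−SP-1: −178a − 124b = 3.9;  SP-3−SP-1: −107a + 270b = −250.4.
Solving gives a = 0.48912, b = −0.73357.
Then c = 617 − a·652 − b·315 = 529.17.
At (379, 496): z_contact = 185.38 − 363.85 + 529.17 = 350.69 m.
Depth below ground = 502.1 − 350.69 = 151.4 m.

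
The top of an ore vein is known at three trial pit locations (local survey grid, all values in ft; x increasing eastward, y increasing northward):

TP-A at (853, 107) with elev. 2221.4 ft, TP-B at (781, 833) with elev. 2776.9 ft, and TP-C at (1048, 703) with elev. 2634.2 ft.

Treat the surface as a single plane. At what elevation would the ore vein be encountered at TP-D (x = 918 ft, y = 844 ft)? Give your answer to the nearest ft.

Two edge vectors: TP-A→TP-B = (-72, 726, 555.5), TP-A→TP-C = (195, 596, 412.8).
Normal n = (TP-A→TP-B) × (TP-A→TP-C) = (-31385.2, 138044.1, -184482).
So ∂z/∂x = −n_x/n_z = −0.17013 and ∂z/∂y = −n_y/n_z = 0.74828.
Intercept c from TP-A: 2221.4 + 145.12 − 80.07 = 2286.45.
At (918, 844): z = −156.2 + 631.5 + 2286.45 = 2761.8 ft.

2762 ft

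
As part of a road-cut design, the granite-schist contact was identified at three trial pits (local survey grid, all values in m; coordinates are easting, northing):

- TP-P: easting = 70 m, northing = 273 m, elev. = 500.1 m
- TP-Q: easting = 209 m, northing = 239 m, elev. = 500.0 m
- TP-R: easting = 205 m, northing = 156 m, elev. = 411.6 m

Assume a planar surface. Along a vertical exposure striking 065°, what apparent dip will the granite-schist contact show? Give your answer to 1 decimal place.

Let the plane be z = a·easting + b·northing + c.
TP-Q−TP-P: 139a − 34b = −0.1;  TP-R−TP-P: 135a − 117b = −88.5.
Solving gives a = 0.25677, b = 1.05269.
Unit vector along 065° is (sin 65°, cos 65°) = (0.9063, 0.4226).
Slope in that direction = a·(0.9063) + b·(0.4226) = 0.67760.
Apparent dip = arctan|0.67760| = 34.1° (true dip is 47.3°, so apparent ≤ true as expected).

34.1°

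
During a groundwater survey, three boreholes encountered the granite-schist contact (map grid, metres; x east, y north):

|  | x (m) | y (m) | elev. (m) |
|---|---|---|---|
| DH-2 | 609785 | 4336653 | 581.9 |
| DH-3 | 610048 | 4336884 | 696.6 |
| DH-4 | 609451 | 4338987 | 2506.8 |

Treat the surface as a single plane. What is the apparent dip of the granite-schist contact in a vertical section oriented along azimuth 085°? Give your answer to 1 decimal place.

10.6°

Two edge vectors: DH-2→DH-3 = (263, 231, 114.7), DH-2→DH-4 = (-334, 2334, 1924.9).
Normal n = (DH-2→DH-3) × (DH-2→DH-4) = (176942.1, -544558.5, 690996).
So ∂z/∂x = −n_x/n_z = −0.25607 and ∂z/∂y = −n_y/n_z = 0.78808.
Unit vector along 085° is (sin 85°, cos 85°) = (0.9962, 0.0872).
Slope in that direction = a·(0.9962) + b·(0.0872) = −0.18641.
Apparent dip = arctan|0.18641| = 10.6° (true dip is 39.6°, so apparent ≤ true as expected).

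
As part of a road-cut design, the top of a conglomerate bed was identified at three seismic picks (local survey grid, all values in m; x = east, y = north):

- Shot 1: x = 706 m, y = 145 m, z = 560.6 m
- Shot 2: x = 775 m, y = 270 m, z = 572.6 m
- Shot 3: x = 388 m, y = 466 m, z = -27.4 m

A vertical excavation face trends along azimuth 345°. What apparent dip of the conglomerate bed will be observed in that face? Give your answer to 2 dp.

Let the plane be z = a·x + b·y + c.
Shot 2−Shot 1: 69a + 125b = 12;  Shot 3−Shot 1: −318a + 321b = −588.
Solving gives a = 1.24965, b = −0.59381.
Unit vector along 345° is (sin 345°, cos 345°) = (-0.2588, 0.9659).
Slope in that direction = a·(-0.2588) + b·(0.9659) = −0.89701.
Apparent dip = arctan|0.89701| = 41.89° (true dip is 54.1°, so apparent ≤ true as expected).

41.89°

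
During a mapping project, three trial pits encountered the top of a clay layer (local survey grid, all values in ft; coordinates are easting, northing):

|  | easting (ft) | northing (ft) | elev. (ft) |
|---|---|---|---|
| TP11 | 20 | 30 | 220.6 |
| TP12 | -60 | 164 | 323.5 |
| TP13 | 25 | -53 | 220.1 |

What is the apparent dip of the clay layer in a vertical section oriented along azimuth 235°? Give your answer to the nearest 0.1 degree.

Two edge vectors: TP11→TP12 = (-80, 134, 102.9), TP11→TP13 = (5, -83, -0.5).
Normal n = (TP11→TP12) × (TP11→TP13) = (8473.7, 474.5, 5970).
So ∂z/∂easting = −n_x/n_z = −1.41938 and ∂z/∂northing = −n_y/n_z = −0.07948.
Unit vector along 235° is (sin 235°, cos 235°) = (-0.8192, -0.5736).
Slope in that direction = a·(-0.8192) + b·(-0.5736) = 1.20828.
Apparent dip = arctan|1.20828| = 50.4° (true dip is 54.9°, so apparent ≤ true as expected).

50.4°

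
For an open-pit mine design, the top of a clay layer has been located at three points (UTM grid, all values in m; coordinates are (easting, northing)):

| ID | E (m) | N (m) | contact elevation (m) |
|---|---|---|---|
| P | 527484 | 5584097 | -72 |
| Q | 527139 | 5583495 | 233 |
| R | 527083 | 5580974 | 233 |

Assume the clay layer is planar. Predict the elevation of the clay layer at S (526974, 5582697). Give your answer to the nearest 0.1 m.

Two edge vectors: P→Q = (-345, -602, 305), P→R = (-401, -3123, 305).
Normal n = (P→Q) × (P→R) = (768905, -17080, 836033).
So ∂z/∂E = −n_x/n_z = −0.919706519 and ∂z/∂N = −n_y/n_z = 0.020429816.
Intercept c from P: -72 + 485130.47 − 114082.07 = 370976.40.
At (526974, 5582697): z = −484661.4 + 114053.5 + 370976.40 = 368.4 m.

368.4 m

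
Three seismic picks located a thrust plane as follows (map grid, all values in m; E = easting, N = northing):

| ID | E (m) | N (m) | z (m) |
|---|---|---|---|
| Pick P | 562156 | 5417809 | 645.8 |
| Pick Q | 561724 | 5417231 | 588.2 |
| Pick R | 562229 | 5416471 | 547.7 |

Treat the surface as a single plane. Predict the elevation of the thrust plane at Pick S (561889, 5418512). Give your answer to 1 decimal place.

Two edge vectors: Pick P→Pick Q = (-432, -578, -57.6), Pick P→Pick R = (73, -1338, -98.1).
Normal n = (Pick P→Pick Q) × (Pick P→Pick R) = (-20367, -46584, 620210).
So ∂z/∂E = −n_x/n_z = 0.032838877 and ∂z/∂N = −n_y/n_z = 0.075110043.
Intercept c from Pick P: 645.8 − 18460.57 − 406931.87 = −424746.64.
At (561889, 5418512): z = 18451.8 + 406984.7 − 424746.64 = 689.8 m.

689.8 m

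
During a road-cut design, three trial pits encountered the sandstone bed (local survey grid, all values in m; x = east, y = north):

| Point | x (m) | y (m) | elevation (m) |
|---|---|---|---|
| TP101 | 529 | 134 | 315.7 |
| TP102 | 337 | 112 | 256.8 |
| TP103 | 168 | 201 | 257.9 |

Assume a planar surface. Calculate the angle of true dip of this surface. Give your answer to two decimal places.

28.77°

Let the plane be z = a·x + b·y + c.
TP102−TP101: −192a − 22b = −58.9;  TP103−TP101: −361a + 67b = −57.8.
Solving gives a = 0.25079, b = 0.48858.
Gradient magnitude |∇z| = √(a² + b²) = √(0.06289 + 0.23871) = 0.54918.
True dip = arctan(0.54918) = 28.77°, dipping toward SSW (azimuth ≈ 207°).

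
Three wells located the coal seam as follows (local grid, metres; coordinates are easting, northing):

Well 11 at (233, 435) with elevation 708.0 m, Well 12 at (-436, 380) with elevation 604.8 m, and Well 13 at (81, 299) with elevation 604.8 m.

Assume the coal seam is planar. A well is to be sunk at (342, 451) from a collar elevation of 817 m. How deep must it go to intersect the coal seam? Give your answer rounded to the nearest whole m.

88 m

Two edge vectors: Well 11→Well 12 = (-669, -55, -103.2), Well 11→Well 13 = (-152, -136, -103.2).
Normal n = (Well 11→Well 12) × (Well 11→Well 13) = (-8359.2, -53354.4, 82624).
So ∂z/∂easting = −n_x/n_z = 0.10117 and ∂z/∂northing = −n_y/n_z = 0.64575.
Intercept c from Well 11: 708 − 23.57 − 280.90 = 403.53.
At (342, 451): z_contact = 34.6 + 291.2 + 403.53 = 729.4 m.
Depth below ground = 817 − 729.4 = 88 m.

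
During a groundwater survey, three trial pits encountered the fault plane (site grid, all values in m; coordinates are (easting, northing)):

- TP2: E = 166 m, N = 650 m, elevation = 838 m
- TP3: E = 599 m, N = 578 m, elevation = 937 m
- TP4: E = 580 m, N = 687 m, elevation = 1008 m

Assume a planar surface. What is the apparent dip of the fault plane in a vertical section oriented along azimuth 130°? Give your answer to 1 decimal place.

Let the plane be z = a·E + b·N + c.
TP3−TP2: 433a − 72b = 99;  TP4−TP2: 414a + 37b = 170.
Solving gives a = 0.34701, b = 0.71186.
Unit vector along 130° is (sin 130°, cos 130°) = (0.7660, -0.6428).
Slope in that direction = a·(0.7660) + b·(-0.6428) = −0.19175.
Apparent dip = arctan|0.19175| = 10.9° (true dip is 38.4°, so apparent ≤ true as expected).

10.9°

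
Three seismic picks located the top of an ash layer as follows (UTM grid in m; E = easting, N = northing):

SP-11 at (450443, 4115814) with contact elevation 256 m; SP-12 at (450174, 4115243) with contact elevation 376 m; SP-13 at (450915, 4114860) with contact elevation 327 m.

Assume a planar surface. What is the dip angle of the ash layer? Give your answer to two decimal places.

Two edge vectors: SP-11→SP-12 = (-269, -571, 120), SP-11→SP-13 = (472, -954, 71).
Normal n = (SP-11→SP-12) × (SP-11→SP-13) = (73939, 75739, 526138).
So ∂z/∂E = −n_x/n_z = −0.14053 and ∂z/∂N = −n_y/n_z = −0.14395.
Gradient magnitude |∇z| = √(a² + b²) = √(0.01975 + 0.02072) = 0.20118.
True dip = arctan(0.20118) = 11.37°, dipping toward NE (azimuth ≈ 044°).

11.37°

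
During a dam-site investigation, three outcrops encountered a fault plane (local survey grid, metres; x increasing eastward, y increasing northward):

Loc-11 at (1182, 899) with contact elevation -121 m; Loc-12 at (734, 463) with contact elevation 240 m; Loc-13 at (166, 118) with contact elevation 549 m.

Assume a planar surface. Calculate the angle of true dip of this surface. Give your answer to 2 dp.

35.90°

Let the plane be z = a·x + b·y + c.
Loc-12−Loc-11: −448a − 436b = 361;  Loc-13−Loc-11: −1016a − 781b = 670.
Solving gives a = −0.10935, b = −0.71562.
Gradient magnitude |∇z| = √(a² + b²) = √(0.01196 + 0.51212) = 0.72393.
True dip = arctan(0.72393) = 35.90°, dipping toward N (azimuth ≈ 009°).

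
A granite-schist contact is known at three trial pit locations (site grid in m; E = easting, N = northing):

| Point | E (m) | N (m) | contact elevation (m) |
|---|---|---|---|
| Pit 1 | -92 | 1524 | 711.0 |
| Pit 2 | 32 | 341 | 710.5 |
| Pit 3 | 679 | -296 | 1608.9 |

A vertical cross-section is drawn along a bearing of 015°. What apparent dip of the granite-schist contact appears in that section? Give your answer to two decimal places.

Let the plane be z = a·E + b·N + c.
Pit 2−Pit 1: 124a − 1183b = −0.5;  Pit 3−Pit 1: 771a − 1820b = 897.9.
Solving gives a = 1.54881, b = 0.16277.
Unit vector along 015° is (sin 15°, cos 15°) = (0.2588, 0.9659).
Slope in that direction = a·(0.2588) + b·(0.9659) = 0.55808.
Apparent dip = arctan|0.55808| = 29.17° (true dip is 57.3°, so apparent ≤ true as expected).

29.17°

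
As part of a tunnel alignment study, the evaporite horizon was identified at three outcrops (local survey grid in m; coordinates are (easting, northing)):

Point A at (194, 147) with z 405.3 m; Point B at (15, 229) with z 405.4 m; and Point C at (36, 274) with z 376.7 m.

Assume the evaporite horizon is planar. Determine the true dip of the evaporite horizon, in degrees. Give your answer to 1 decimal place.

Two edge vectors: Point A→Point B = (-179, 82, 0.1), Point A→Point C = (-158, 127, -28.6).
Normal n = (Point A→Point B) × (Point A→Point C) = (-2357.9, -5135.2, -9777).
So ∂z/∂E = −n_x/n_z = −0.24117 and ∂z/∂N = −n_y/n_z = −0.52523.
Gradient magnitude |∇z| = √(a² + b²) = √(0.05816 + 0.27587) = 0.57795.
True dip = arctan(0.57795) = 30.0°, dipping toward NNE (azimuth ≈ 025°).

30.0°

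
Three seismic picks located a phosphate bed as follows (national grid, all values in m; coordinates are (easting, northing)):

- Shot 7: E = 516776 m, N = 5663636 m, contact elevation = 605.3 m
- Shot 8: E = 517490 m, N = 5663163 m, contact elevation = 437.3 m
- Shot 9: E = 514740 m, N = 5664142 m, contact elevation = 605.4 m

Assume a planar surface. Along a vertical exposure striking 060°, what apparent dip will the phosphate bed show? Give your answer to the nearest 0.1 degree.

22.1°

Two edge vectors: Shot 7→Shot 8 = (714, -473, -168), Shot 7→Shot 9 = (-2036, 506, 0.1).
Normal n = (Shot 7→Shot 8) × (Shot 7→Shot 9) = (84960.7, 341976.6, -601744).
So ∂z/∂E = −n_x/n_z = 0.14119 and ∂z/∂N = −n_y/n_z = 0.56831.
Unit vector along 060° is (sin 60°, cos 60°) = (0.8660, 0.5000).
Slope in that direction = a·(0.8660) + b·(0.5000) = 0.40643.
Apparent dip = arctan|0.40643| = 22.1° (true dip is 30.4°, so apparent ≤ true as expected).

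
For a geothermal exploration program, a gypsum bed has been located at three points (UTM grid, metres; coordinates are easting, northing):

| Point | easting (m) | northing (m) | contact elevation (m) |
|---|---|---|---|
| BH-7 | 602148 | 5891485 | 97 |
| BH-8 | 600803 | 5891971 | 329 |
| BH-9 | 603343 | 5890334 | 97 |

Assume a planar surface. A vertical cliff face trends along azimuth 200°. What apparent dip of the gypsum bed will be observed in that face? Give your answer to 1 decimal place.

20.0°

Let the plane be z = a·easting + b·northing + c.
BH-8−BH-7: −1345a + 486b = 232;  BH-9−BH-7: 1195a − 1151b = 0.
Solving gives a = −0.27605, b = −0.28660.
Unit vector along 200° is (sin 200°, cos 200°) = (-0.3420, -0.9397).
Slope in that direction = a·(-0.3420) + b·(-0.9397) = 0.36374.
Apparent dip = arctan|0.36374| = 20.0° (true dip is 21.7°, so apparent ≤ true as expected).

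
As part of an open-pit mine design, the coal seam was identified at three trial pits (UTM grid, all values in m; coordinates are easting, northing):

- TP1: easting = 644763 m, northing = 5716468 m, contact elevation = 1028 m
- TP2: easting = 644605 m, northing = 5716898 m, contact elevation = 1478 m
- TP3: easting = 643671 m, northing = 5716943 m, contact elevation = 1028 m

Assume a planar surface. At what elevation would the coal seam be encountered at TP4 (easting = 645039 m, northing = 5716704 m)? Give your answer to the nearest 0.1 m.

1471.5 m

Two edge vectors: TP1→TP2 = (-158, 430, 450), TP1→TP3 = (-1092, 475, 0).
Normal n = (TP1→TP2) × (TP1→TP3) = (-213750, -491400, 394510).
So ∂z/∂easting = −n_x/n_z = 0.541811361 and ∂z/∂northing = −n_y/n_z = 1.245595802.
Intercept c from TP1: 1028 − 349339.92 − 7120408.55 = −7468720.46.
At (645039, 5716704): z = 349489.5 + 7120702.5 − 7468720.46 = 1471.5 m.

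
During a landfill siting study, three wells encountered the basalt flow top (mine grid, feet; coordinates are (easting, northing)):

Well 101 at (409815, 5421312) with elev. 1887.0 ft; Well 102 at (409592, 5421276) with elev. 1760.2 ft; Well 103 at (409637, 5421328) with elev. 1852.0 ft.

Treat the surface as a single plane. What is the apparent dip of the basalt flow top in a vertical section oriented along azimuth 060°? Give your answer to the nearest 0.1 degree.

45.7°

Two edge vectors: Well 101→Well 102 = (-223, -36, -126.8), Well 101→Well 103 = (-178, 16, -35).
Normal n = (Well 101→Well 102) × (Well 101→Well 103) = (3288.8, 14765.4, -9976).
So ∂z/∂E = −n_x/n_z = 0.32967 and ∂z/∂N = −n_y/n_z = 1.48009.
Unit vector along 060° is (sin 60°, cos 60°) = (0.8660, 0.5000).
Slope in that direction = a·(0.8660) + b·(0.5000) = 1.02555.
Apparent dip = arctan|1.02555| = 45.7° (true dip is 56.6°, so apparent ≤ true as expected).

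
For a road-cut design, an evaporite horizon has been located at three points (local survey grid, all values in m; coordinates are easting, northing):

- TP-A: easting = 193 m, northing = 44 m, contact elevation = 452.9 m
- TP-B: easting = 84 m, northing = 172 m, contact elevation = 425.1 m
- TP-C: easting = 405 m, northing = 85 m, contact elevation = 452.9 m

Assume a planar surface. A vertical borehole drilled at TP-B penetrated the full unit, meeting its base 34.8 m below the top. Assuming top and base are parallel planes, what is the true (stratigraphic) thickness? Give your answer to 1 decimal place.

34.2 m

Two edge vectors: TP-A→TP-B = (-109, 128, -27.8), TP-A→TP-C = (212, 41, 0).
Normal n = (TP-A→TP-B) × (TP-A→TP-C) = (1139.8, -5893.6, -31605).
So ∂z/∂easting = −n_x/n_z = 0.03606 and ∂z/∂northing = −n_y/n_z = −0.18648.
|∇z| = √(a²+b²) = 0.18993, so dip δ = arctan(0.18993) = 10.75°.
True thickness = vertical thickness × cos δ = 34.8 × cos 10.75° = 34.2 m.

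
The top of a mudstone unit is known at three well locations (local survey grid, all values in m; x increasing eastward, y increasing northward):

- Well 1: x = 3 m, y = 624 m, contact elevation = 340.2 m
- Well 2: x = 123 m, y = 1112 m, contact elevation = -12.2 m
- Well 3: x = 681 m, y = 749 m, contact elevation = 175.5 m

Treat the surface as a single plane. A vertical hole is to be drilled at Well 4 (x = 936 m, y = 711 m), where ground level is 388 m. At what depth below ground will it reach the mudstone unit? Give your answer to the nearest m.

215 m

Let the plane be z = a·x + b·y + c.
Well 2−Well 1: 120a + 488b = −352.4;  Well 3−Well 1: 678a + 125b = −164.7.
Solving gives a = −0.11500, b = −0.69385.
Then c = 340.2 − a·3 − b·624 = 773.51.
At (936, 711): z_contact = −107.6 − 493.3 + 773.51 = 172.5 m.
Depth below ground = 388 − 172.5 = 215 m.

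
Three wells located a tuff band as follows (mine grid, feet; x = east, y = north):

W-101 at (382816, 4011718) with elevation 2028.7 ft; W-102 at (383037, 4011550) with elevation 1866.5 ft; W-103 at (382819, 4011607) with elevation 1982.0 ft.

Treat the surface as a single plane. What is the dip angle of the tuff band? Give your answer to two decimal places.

Let the plane be z = a·x + b·y + c.
W-102−W-101: 221a − 168b = −162.2;  W-103−W-101: 3a − 111b = −46.7.
Solving gives a = −0.42280, b = 0.40929.
Gradient magnitude |∇z| = √(a² + b²) = √(0.17876 + 0.16752) = 0.58846.
True dip = arctan(0.58846) = 30.47°, dipping toward SE (azimuth ≈ 134°).

30.47°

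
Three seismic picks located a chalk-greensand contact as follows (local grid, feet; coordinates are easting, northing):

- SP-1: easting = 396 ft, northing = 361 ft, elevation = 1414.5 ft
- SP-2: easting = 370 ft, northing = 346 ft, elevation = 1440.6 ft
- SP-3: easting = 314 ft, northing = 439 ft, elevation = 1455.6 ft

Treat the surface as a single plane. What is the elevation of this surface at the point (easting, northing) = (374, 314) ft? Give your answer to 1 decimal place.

Two edge vectors: SP-1→SP-2 = (-26, -15, 26.1), SP-1→SP-3 = (-82, 78, 41.1).
Normal n = (SP-1→SP-2) × (SP-1→SP-3) = (-2652.3, -1071.6, -3258).
So ∂z/∂easting = −n_x/n_z = −0.81409 and ∂z/∂northing = −n_y/n_z = −0.32891.
Intercept c from SP-1: 1414.5 + 322.38 + 118.74 = 1855.62.
At (374, 314): z = −304.5 − 103.3 + 1855.62 = 1447.9 ft.

1447.9 ft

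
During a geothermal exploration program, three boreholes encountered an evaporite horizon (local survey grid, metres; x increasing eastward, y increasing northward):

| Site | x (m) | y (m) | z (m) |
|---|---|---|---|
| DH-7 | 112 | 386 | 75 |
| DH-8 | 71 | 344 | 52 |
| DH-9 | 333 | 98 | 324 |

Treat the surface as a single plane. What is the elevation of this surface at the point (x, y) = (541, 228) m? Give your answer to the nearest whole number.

461 m

Let the plane be z = a·x + b·y + c.
DH-8−DH-7: −41a − 42b = −23;  DH-9−DH-7: 221a − 288b = 249.
Solving gives a = 0.80996, b = −0.24305.
Then c = 75 − a·112 − b·386 = 78.10.
At (541, 228): z = 438.2 − 55.4 + 78.10 = 460.9 m.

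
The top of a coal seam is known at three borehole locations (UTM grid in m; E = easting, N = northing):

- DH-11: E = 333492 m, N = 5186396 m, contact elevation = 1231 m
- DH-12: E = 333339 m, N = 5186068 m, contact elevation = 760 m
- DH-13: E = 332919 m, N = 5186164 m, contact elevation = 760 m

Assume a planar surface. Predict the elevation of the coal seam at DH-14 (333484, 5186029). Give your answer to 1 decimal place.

Let the plane be z = a·E + b·N + c.
DH-12−DH-11: −153a − 328b = −471;  DH-13−DH-11: −573a − 232b = −471.
Solving gives a = 0.296599496, b = 1.297622796.
Then c = 1231 − a·333492 − b·5186396 = −6827668.24.
At (333484, 5186029): z = 98911.2 + 6729509.5 − 6827668.24 = 752.4 m.

752.4 m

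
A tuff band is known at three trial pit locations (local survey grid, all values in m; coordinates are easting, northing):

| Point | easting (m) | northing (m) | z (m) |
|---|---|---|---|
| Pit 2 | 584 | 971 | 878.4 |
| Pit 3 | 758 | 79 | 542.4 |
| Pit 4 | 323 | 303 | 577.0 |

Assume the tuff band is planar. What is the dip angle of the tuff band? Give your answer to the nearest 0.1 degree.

Two edge vectors: Pit 2→Pit 3 = (174, -892, -336), Pit 2→Pit 4 = (-261, -668, -301.4).
Normal n = (Pit 2→Pit 3) × (Pit 2→Pit 4) = (44400.8, 140139.6, -349044).
So ∂z/∂easting = −n_x/n_z = 0.12721 and ∂z/∂northing = −n_y/n_z = 0.40150.
Gradient magnitude |∇z| = √(a² + b²) = √(0.01618 + 0.16120) = 0.42117.
True dip = arctan(0.42117) = 22.8°, dipping toward SSW (azimuth ≈ 198°).

22.8°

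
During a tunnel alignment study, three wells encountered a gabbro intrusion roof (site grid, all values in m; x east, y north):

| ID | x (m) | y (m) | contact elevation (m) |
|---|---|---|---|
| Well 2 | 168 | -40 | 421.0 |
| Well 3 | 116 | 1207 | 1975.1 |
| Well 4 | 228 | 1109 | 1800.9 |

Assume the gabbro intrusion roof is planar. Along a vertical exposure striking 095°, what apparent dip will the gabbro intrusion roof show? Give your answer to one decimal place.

Let the plane be z = a·x + b·y + c.
Well 3−Well 2: −52a + 1247b = 1554.1;  Well 4−Well 2: 60a + 1149b = 1379.9.
Solving gives a = −0.48247, b = 1.22615.
Unit vector along 095° is (sin 95°, cos 95°) = (0.9962, -0.0872).
Slope in that direction = a·(0.9962) + b·(-0.0872) = −0.58750.
Apparent dip = arctan|0.58750| = 30.4° (true dip is 52.8°, so apparent ≤ true as expected).

30.4°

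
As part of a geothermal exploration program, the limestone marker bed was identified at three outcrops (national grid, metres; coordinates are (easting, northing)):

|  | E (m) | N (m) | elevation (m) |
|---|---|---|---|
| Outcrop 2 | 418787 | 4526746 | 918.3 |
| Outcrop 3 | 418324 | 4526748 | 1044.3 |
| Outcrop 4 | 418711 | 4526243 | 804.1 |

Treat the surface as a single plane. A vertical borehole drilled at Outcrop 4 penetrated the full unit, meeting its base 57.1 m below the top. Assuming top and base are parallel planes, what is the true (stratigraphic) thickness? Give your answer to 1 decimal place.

53.4 m

Let the plane be z = a·E + b·N + c.
Outcrop 3−Outcrop 2: −463a + 2b = 126;  Outcrop 4−Outcrop 2: −76a − 503b = −114.2.
Solving gives a = −0.27098, b = 0.26798.
|∇z| = √(a²+b²) = 0.38111, so dip δ = arctan(0.38111) = 20.86°.
True thickness = vertical thickness × cos δ = 57.1 × cos 20.86° = 53.4 m.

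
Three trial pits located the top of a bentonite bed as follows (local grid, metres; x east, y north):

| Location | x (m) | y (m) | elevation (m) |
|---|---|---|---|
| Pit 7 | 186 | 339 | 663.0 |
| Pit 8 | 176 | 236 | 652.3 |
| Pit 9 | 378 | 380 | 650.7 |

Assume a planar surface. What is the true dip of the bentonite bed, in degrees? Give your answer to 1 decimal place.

Let the plane be z = a·x + b·y + c.
Pit 8−Pit 7: −10a − 103b = −10.7;  Pit 9−Pit 7: 192a + 41b = −12.3.
Solving gives a = −0.08807, b = 0.11243.
Gradient magnitude |∇z| = √(a² + b²) = √(0.00776 + 0.01264) = 0.14282.
True dip = arctan(0.14282) = 8.1°, dipping toward SE (azimuth ≈ 142°).

8.1°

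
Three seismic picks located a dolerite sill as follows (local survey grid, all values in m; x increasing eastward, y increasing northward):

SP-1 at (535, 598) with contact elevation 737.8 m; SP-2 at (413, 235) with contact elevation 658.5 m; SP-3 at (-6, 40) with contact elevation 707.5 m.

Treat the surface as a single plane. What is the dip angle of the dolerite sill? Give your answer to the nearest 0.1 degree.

Two edge vectors: SP-1→SP-2 = (-122, -363, -79.3), SP-1→SP-3 = (-541, -558, -30.3).
Normal n = (SP-1→SP-2) × (SP-1→SP-3) = (-33250.5, 39204.7, -128307).
So ∂z/∂x = −n_x/n_z = −0.25915 and ∂z/∂y = −n_y/n_z = 0.30555.
Gradient magnitude |∇z| = √(a² + b²) = √(0.06716 + 0.09336) = 0.40065.
True dip = arctan(0.40065) = 21.8°, dipping toward SE (azimuth ≈ 140°).

21.8°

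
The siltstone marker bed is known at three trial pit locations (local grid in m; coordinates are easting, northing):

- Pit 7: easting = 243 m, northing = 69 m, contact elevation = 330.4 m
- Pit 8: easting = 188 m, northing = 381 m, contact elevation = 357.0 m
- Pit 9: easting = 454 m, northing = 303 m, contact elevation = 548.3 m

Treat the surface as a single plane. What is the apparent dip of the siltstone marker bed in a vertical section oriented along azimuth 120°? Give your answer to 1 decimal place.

Two edge vectors: Pit 7→Pit 8 = (-55, 312, 26.6), Pit 7→Pit 9 = (211, 234, 217.9).
Normal n = (Pit 7→Pit 8) × (Pit 7→Pit 9) = (61760.4, 17597.1, -78702).
So ∂z/∂easting = −n_x/n_z = 0.78474 and ∂z/∂northing = −n_y/n_z = 0.22359.
Unit vector along 120° is (sin 120°, cos 120°) = (0.8660, -0.5000).
Slope in that direction = a·(0.8660) + b·(-0.5000) = 0.56781.
Apparent dip = arctan|0.56781| = 29.6° (true dip is 39.2°, so apparent ≤ true as expected).

29.6°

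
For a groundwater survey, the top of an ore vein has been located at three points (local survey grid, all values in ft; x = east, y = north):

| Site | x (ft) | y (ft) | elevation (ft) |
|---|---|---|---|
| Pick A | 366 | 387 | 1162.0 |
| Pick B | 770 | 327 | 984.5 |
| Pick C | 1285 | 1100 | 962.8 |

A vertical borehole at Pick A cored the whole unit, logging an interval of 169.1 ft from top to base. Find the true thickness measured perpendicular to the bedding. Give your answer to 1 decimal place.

Two edge vectors: Pick A→Pick B = (404, -60, -177.5), Pick A→Pick C = (919, 713, -199.2).
Normal n = (Pick A→Pick B) × (Pick A→Pick C) = (138509.5, -82645.7, 343192).
So ∂z/∂x = −n_x/n_z = −0.40359 and ∂z/∂y = −n_y/n_z = 0.24081.
|∇z| = √(a²+b²) = 0.46998, so dip δ = arctan(0.46998) = 25.17°.
True thickness = vertical thickness × cos δ = 169.1 × cos 25.17° = 153.0 ft.

153.0 ft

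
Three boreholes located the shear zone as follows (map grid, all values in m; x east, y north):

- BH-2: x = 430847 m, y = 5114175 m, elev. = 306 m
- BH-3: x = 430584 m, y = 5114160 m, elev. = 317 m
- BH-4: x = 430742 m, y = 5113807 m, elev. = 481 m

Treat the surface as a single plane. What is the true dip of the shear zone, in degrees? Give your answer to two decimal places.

Let the plane be z = a·x + b·y + c.
BH-3−BH-2: −263a − 15b = 11;  BH-4−BH-2: −105a − 368b = 175.
Solving gives a = −0.01495, b = −0.47128.
Gradient magnitude |∇z| = √(a² + b²) = √(0.00022 + 0.22210) = 0.47152.
True dip = arctan(0.47152) = 25.24°, dipping toward N (azimuth ≈ 002°).

25.24°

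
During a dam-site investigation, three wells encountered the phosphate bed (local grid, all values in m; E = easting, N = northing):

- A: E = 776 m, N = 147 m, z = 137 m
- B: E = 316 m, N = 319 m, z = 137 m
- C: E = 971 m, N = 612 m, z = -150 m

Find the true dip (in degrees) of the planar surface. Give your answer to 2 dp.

Let the plane be z = a·E + b·N + c.
B−A: −460a + 172b = 0;  C−A: 195a + 465b = −287.
Solving gives a = −0.19950, b = −0.53354.
Gradient magnitude |∇z| = √(a² + b²) = √(0.03980 + 0.28467) = 0.56962.
True dip = arctan(0.56962) = 29.67°, dipping toward NNE (azimuth ≈ 021°).

29.67°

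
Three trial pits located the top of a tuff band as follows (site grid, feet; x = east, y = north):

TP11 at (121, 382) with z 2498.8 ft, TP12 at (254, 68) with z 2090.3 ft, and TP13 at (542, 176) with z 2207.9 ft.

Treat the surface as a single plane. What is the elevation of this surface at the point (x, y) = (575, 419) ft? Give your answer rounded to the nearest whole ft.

Two edge vectors: TP11→TP12 = (133, -314, -408.5), TP11→TP13 = (421, -206, -290.9).
Normal n = (TP11→TP12) × (TP11→TP13) = (7191.6, -133288.8, 104796).
So ∂z/∂x = −n_x/n_z = −0.06862 and ∂z/∂y = −n_y/n_z = 1.27189.
Intercept c from TP11: 2498.8 + 8.30 − 485.86 = 2021.24.
At (575, 419): z = −39.5 + 532.9 + 2021.24 = 2514.7 ft.

2515 ft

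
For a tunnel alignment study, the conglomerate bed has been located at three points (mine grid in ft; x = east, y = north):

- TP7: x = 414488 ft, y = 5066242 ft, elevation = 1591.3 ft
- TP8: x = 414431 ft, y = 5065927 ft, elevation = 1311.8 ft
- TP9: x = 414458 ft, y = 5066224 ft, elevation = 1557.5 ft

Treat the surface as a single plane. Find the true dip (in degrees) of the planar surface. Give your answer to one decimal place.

45.5°

Let the plane be z = a·x + b·y + c.
TP8−TP7: −57a − 315b = −279.5;  TP9−TP7: −30a − 18b = −33.8.
Solving gives a = 0.66667, b = 0.76667.
Gradient magnitude |∇z| = √(a² + b²) = √(0.44444 + 0.58778) = 1.01598.
True dip = arctan(1.01598) = 45.5°, dipping toward SW (azimuth ≈ 221°).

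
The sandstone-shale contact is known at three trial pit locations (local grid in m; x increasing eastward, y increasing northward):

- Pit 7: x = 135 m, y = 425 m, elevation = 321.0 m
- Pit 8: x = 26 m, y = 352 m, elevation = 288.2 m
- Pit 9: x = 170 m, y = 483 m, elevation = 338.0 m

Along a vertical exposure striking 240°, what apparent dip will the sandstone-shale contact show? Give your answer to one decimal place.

Let the plane be z = a·x + b·y + c.
Pit 8−Pit 7: −109a − 73b = −32.8;  Pit 9−Pit 7: 35a + 58b = 17.
Solving gives a = 0.17558, b = 0.18715.
Unit vector along 240° is (sin 240°, cos 240°) = (-0.8660, -0.5000).
Slope in that direction = a·(-0.8660) + b·(-0.5000) = −0.24563.
Apparent dip = arctan|0.24563| = 13.8° (true dip is 14.4°, so apparent ≤ true as expected).

13.8°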